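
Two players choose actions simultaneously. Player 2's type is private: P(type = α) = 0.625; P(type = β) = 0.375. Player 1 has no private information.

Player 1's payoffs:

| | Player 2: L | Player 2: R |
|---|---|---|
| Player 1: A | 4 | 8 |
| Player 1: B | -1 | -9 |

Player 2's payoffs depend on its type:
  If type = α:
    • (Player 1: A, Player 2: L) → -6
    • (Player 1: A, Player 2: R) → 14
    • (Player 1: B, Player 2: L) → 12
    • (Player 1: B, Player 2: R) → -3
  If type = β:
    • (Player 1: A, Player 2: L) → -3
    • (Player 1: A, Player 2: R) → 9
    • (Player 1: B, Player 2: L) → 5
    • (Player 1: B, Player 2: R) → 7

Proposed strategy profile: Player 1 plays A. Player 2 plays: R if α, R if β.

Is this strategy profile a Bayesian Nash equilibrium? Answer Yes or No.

Player 1 plays A: E[A] = 0.625·(8) + 0.375·(8) = 8; E[B] = -9. Best-responding. ✓
Player 2 (type α), facing A: L gives -6, R gives 14. Proposed R is best. ✓
Player 2 (type β), facing A: L gives -3, R gives 9. Proposed R is best. ✓

Yes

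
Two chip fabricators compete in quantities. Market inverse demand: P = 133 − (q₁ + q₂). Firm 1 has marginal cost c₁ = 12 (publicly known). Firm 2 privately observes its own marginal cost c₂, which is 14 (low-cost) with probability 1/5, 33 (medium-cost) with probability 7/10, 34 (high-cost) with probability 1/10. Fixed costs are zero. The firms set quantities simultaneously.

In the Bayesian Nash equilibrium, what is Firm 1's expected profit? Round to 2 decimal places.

2125.21

Firm 2 with cost c maximizes (133 − (q₁+q₂) − c)·q₂, giving q₂(c) = (133 − c − q₁)/2.
E[c₂] = 1/5·14 + 7/10·33 + 1/10·34 = 29.3
Firm 1's FOC against E[q₂] yields q₁ = (133 − 2·12 + E[c₂])/3 = (133 − 24 + 29.3)/3 = 46.1.
E[P] = 133 − (q₁ + E[q₂]) = 58.1; Firm 1's expected profit = (E[P] − 12)·q₁ = (58.1 − 12)·46.1 = 2125.21.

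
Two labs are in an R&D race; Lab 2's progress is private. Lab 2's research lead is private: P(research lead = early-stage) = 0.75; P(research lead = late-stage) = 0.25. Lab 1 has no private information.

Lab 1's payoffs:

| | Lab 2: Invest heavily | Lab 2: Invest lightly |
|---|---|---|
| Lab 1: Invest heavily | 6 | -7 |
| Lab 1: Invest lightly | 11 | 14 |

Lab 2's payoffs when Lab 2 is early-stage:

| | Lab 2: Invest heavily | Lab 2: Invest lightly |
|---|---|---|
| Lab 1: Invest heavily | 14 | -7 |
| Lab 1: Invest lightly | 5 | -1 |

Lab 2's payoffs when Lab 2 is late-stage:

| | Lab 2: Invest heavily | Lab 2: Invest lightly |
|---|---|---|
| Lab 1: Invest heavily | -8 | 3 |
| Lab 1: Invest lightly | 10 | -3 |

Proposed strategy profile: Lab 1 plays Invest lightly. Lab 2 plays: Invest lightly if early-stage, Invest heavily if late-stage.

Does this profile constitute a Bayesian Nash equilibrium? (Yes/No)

No

A profile is a BNE iff every type of every player is best-responding given beliefs about the other side.
Lab 1 plays Invest lightly: E[Invest lightly] = 0.75·(14) + 0.25·(11) = 13.25; E[Invest heavily] = -3.75. Best-responding. ✓
Lab 2 (research lead early-stage), facing Invest lightly: Invest heavily gives 5, Invest lightly gives -1. Proposed Invest lightly is not best — profitable deviation exists. ✗
Lab 2 (research lead late-stage), facing Invest lightly: Invest heavily gives 10, Invest lightly gives -3. Proposed Invest heavily is best. ✓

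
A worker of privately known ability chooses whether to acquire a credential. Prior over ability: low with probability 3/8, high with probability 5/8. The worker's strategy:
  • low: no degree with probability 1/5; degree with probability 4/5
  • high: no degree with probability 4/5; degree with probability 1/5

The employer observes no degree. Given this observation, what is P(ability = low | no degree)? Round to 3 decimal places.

0.130

P(no degree) = (3/8)·(1/5) + (5/8)·(4/5) = 23/40
P(low | no degree) = ((3/8)·(1/5)) / (23/40) = (3/40) / (23/40) = 3/23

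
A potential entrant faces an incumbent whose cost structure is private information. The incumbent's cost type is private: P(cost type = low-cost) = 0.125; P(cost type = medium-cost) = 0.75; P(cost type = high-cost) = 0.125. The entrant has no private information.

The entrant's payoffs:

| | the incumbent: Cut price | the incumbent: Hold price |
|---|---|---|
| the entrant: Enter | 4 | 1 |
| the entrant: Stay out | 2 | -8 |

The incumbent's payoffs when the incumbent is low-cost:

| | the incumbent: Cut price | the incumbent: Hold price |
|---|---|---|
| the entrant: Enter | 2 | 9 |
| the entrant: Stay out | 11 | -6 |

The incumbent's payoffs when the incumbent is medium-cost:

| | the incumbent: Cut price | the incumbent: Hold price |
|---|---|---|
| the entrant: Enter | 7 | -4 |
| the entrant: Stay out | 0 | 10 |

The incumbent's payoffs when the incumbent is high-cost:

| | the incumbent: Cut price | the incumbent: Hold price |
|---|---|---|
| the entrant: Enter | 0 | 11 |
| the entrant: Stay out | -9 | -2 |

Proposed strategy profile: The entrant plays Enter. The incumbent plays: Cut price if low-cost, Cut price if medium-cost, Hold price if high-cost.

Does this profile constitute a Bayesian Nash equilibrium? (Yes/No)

No

The entrant plays Enter: E[Enter] = 0.125·(4) + 0.75·(4) + 0.125·(1) = 3.625; E[Stay out] = 0.75. Best-responding. ✓
The incumbent (cost type low-cost), facing Enter: Cut price gives 2, Hold price gives 9. Proposed Cut price is not best — profitable deviation exists. ✗
The incumbent (cost type medium-cost), facing Enter: Cut price gives 7, Hold price gives -4. Proposed Cut price is best. ✓
The incumbent (cost type high-cost), facing Enter: Cut price gives 0, Hold price gives 11. Proposed Hold price is best. ✓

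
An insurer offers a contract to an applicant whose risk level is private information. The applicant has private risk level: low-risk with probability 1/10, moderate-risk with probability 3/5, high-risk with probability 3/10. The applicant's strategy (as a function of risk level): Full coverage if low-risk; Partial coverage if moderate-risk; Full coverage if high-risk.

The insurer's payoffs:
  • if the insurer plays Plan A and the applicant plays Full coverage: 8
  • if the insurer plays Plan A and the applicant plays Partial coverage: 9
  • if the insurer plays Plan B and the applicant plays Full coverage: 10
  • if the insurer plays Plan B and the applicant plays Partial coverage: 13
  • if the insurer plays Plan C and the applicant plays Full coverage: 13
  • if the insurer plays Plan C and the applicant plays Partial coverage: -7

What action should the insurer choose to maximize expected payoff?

Plan B

E[Plan A] = 1/10·(8) + 3/5·(9) + 3/10·(8) = 43/5
E[Plan B] = 1/10·(10) + 3/5·(13) + 3/10·(10) = 59/5
E[Plan C] = 1/10·(13) + 3/5·(-7) + 3/10·(13) = 1
Best response: Plan B (59/5 is the largest).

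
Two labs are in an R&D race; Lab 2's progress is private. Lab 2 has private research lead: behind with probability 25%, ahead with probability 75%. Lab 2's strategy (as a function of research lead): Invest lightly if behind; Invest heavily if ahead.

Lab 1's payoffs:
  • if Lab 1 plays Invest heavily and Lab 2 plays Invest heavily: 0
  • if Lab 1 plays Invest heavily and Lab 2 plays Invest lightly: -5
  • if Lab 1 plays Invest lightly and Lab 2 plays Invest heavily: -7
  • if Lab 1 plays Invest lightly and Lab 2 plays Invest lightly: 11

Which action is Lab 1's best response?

E[Invest heavily] = 0.25·(-5) + 0.75·(0) = -1.25
E[Invest lightly] = 0.25·(11) + 0.75·(-7) = -2.5
Best response: Invest heavily (-1.25 is the largest).

Invest heavily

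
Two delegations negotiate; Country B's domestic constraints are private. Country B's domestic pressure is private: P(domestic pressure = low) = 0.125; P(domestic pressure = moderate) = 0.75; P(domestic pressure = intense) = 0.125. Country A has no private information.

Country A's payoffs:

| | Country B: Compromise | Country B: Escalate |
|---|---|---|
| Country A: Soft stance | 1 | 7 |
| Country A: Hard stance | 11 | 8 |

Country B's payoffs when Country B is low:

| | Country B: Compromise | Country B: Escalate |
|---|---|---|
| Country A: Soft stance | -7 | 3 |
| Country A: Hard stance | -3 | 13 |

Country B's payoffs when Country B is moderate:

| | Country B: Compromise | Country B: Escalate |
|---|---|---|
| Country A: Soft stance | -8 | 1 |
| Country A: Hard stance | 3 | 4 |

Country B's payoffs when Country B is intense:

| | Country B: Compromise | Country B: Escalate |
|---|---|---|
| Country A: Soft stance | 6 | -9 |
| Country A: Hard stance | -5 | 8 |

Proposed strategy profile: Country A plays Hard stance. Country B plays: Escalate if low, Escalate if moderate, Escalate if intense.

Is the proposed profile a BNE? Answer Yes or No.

A profile is a BNE iff every type of every player is best-responding given beliefs about the other side.
Country A plays Hard stance: E[Hard stance] = 0.125·(8) + 0.75·(8) + 0.125·(8) = 8; E[Soft stance] = 7. Best-responding. ✓
Country B (domestic pressure low), facing Hard stance: Compromise gives -3, Escalate gives 13. Proposed Escalate is best. ✓
Country B (domestic pressure moderate), facing Hard stance: Compromise gives 3, Escalate gives 4. Proposed Escalate is best. ✓
Country B (domestic pressure intense), facing Hard stance: Compromise gives -5, Escalate gives 8. Proposed Escalate is best. ✓

Yes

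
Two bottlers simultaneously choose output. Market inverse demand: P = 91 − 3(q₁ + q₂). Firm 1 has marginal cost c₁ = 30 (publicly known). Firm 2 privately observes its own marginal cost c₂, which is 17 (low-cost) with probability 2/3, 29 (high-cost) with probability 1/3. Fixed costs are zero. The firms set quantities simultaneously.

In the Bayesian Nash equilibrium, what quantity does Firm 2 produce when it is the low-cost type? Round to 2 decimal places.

Each type of Firm 2 best-responds to q₁; Firm 1 best-responds to the expected q₂ over Firm 2's types.
Firm 2 with cost c maximizes (91 − 3(q₁+q₂) − c)·q₂, giving q₂(c) = (91 − c − 3q₁)/6.
E[c₂] = 2/3·17 + 1/3·29 = 21
Firm 1's FOC against E[q₂] yields q₁ = (91 − 2·30 + E[c₂])/9 = (91 − 60 + 21)/9 = 5.77778.
q₂(low-cost) = (91 − 17 − 3·5.77778)/6 = 9.44444.

9.44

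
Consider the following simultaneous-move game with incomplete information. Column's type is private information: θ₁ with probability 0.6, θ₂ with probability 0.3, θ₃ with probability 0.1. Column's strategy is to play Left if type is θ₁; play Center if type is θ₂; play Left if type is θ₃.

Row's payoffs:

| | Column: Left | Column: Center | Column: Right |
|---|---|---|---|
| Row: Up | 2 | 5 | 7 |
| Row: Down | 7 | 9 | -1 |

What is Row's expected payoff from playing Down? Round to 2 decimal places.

E[Down] = 0.6·7 + 0.3·9 + 0.1·7 = 4.2 + 2.7 + 0.7 = 7.6

7.60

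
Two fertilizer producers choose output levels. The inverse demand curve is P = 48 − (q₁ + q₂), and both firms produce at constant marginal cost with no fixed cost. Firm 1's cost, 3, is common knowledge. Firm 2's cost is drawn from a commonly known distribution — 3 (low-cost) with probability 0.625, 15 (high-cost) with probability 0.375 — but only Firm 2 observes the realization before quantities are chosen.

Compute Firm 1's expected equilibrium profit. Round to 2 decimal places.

Firm 2 with cost c maximizes (48 − (q₁+q₂) − c)·q₂, giving q₂(c) = (48 − c − q₁)/2.
E[c₂] = 0.625·3 + 0.375·15 = 7.5
Firm 1's FOC against E[q₂] yields q₁ = (48 − 2·3 + E[c₂])/3 = (48 − 6 + 7.5)/3 = 16.5.
E[P] = 48 − (q₁ + E[q₂]) = 19.5; Firm 1's expected profit = (E[P] − 3)·q₁ = (19.5 − 3)·16.5 = 272.25.

272.25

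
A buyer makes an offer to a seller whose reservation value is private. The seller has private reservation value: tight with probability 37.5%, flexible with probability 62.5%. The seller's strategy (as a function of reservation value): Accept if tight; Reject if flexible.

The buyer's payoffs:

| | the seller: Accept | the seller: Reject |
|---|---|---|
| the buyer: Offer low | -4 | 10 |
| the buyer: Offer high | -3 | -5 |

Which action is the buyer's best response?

Offer low

E[Offer low] = 0.375·(-4) + 0.625·(10) = 4.75
E[Offer high] = 0.375·(-3) + 0.625·(-5) = -4.25
Best response: Offer low (4.75 is the largest).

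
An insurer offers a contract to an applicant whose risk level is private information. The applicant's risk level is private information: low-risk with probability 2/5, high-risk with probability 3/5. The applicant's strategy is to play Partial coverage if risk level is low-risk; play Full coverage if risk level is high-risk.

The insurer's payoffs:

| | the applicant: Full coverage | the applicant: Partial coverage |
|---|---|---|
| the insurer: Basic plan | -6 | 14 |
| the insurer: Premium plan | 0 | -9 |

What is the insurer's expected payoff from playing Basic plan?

Take the expectation over the applicant's risk level, weighting each type's action by its prior probability.
E[Basic plan] = 2/5·14 + 3/5·(-6) = 28/5 + (-18/5) = 2

2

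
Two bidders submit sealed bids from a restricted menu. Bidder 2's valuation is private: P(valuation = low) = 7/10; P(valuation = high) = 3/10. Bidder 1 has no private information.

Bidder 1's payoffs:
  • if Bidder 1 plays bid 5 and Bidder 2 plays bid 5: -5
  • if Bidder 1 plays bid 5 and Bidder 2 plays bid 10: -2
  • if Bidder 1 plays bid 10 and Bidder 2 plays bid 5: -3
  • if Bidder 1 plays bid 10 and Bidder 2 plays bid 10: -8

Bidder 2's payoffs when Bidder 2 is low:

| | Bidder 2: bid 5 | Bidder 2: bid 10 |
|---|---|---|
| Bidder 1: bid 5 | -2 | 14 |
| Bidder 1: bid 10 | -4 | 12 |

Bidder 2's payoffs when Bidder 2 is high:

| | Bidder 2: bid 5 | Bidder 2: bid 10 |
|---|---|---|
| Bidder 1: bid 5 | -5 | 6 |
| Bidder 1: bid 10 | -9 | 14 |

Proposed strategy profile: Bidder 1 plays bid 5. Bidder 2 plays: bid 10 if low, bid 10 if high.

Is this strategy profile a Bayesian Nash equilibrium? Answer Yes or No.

Bidder 1 plays bid 5: E[bid 5] = 7/10·(-2) + 3/10·(-2) = -2; E[bid 10] = -8. Best-responding. ✓
Bidder 2 (valuation low), facing bid 5: bid 5 gives -2, bid 10 gives 14. Proposed bid 10 is best. ✓
Bidder 2 (valuation high), facing bid 5: bid 5 gives -5, bid 10 gives 6. Proposed bid 10 is best. ✓

Yes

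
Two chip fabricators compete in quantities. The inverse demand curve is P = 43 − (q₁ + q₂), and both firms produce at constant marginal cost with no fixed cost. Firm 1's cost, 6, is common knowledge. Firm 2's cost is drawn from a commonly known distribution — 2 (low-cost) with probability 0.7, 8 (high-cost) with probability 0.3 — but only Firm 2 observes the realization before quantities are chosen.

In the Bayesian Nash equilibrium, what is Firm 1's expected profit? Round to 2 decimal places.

Type-c best response for Firm 2: q₂(c) = (43 − c)/2 − q₁/2.
Firm 1 maximizes expected profit; its first-order condition is 43 − 2q₁ − E[q₂] − 6 = 0.
Substituting E[q₂] and solving: E[c₂] = 3.8, so q₁ = (43 − 2·6 + 3.8)/3 = 11.6.
E[P] = 43 − (q₁ + E[q₂]) = 17.6; Firm 1's expected profit = (E[P] − 6)·q₁ = (17.6 − 6)·11.6 = 134.56.

134.56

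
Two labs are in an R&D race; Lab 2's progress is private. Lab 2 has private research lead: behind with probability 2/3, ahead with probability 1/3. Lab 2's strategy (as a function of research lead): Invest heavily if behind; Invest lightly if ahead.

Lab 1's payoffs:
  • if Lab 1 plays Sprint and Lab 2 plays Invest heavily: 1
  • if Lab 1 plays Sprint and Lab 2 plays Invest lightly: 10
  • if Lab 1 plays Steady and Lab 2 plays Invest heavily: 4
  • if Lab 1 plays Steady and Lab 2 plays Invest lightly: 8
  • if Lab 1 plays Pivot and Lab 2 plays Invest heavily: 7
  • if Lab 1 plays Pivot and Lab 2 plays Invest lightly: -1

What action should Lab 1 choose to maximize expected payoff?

Steady

Compute Lab 1's expected payoff for each action, taking the expectation over Lab 2's type.
E[Sprint] = 2/3·(1) + 1/3·(10) = 4
E[Steady] = 2/3·(4) + 1/3·(8) = 16/3
E[Pivot] = 2/3·(7) + 1/3·(-1) = 13/3
Best response: Steady (16/3 is the largest).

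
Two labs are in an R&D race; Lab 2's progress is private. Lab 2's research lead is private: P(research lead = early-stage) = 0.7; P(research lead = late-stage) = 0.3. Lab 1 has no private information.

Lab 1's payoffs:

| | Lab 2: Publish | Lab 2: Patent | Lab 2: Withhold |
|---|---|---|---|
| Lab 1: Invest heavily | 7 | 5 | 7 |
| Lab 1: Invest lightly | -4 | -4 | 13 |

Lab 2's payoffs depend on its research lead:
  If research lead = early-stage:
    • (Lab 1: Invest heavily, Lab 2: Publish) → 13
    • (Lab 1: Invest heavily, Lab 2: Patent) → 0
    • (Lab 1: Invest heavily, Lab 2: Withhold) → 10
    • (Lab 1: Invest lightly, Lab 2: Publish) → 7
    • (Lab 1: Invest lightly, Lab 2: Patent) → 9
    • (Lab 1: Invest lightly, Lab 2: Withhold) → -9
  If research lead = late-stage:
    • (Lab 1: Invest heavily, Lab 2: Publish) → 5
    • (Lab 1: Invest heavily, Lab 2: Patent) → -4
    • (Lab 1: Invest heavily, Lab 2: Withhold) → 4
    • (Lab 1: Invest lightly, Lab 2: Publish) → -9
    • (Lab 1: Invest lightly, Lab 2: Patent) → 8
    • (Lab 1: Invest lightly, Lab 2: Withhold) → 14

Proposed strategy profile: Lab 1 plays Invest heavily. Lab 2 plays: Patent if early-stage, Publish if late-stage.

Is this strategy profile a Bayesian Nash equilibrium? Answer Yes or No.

Lab 1 plays Invest heavily: E[Invest heavily] = 0.7·(5) + 0.3·(7) = 5.6; E[Invest lightly] = -4. Best-responding. ✓
Lab 2 (research lead early-stage), facing Invest heavily: Publish gives 13, Patent gives 0, Withhold gives 10. Proposed Patent is not best — profitable deviation exists. ✗
Lab 2 (research lead late-stage), facing Invest heavily: Publish gives 5, Patent gives -4, Withhold gives 4. Proposed Publish is best. ✓

No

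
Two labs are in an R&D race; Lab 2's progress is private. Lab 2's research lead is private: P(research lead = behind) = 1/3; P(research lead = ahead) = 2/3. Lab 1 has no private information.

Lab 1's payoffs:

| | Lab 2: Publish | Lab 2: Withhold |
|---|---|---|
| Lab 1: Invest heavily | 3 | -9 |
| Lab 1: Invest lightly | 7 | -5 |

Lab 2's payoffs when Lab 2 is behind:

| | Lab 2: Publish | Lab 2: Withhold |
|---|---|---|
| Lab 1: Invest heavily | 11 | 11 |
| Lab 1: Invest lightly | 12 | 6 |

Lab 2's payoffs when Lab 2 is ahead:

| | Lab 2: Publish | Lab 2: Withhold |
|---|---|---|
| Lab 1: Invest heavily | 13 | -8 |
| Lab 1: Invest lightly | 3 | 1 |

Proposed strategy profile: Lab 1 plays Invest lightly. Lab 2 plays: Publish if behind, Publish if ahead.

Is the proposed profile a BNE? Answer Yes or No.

Lab 1 plays Invest lightly: E[Invest lightly] = 1/3·(7) + 2/3·(7) = 7; E[Invest heavily] = 3. Best-responding. ✓
Lab 2 (research lead behind), facing Invest lightly: Publish gives 12, Withhold gives 6. Proposed Publish is best. ✓
Lab 2 (research lead ahead), facing Invest lightly: Publish gives 3, Withhold gives 1. Proposed Publish is best. ✓

Yes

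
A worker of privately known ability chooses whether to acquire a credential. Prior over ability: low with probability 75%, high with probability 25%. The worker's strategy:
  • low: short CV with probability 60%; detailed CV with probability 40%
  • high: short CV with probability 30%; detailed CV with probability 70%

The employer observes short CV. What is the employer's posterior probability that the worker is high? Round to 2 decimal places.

Apply Bayes' rule using the sender's strategy as the likelihood.
P(short CV) = 0.75·0.6 + 0.25·0.3 = 0.525
P(high | short CV) = (0.25·0.3) / 0.525 = 0.075 / 0.525 = 0.142857

0.14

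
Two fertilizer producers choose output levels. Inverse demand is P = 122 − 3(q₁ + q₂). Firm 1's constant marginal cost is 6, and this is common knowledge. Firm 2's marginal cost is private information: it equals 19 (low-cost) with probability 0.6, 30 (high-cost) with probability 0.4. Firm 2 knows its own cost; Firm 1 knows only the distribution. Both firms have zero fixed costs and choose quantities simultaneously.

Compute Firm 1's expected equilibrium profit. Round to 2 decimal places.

659.09

Type-c best response for Firm 2: q₂(c) = (122 − c)/6 − q₁/2.
Firm 1 maximizes expected profit; its first-order condition is 122 − 6q₁ − 3E[q₂] − 6 = 0.
Substituting E[q₂] and solving: E[c₂] = 23.4, so q₁ = (122 − 2·6 + 23.4)/9 = 14.8222.
E[P] = 122 − 3·(q₁ + E[q₂]) = 50.4667; Firm 1's expected profit = (E[P] − 6)·q₁ = (50.4667 − 6)·14.8222 = 659.095.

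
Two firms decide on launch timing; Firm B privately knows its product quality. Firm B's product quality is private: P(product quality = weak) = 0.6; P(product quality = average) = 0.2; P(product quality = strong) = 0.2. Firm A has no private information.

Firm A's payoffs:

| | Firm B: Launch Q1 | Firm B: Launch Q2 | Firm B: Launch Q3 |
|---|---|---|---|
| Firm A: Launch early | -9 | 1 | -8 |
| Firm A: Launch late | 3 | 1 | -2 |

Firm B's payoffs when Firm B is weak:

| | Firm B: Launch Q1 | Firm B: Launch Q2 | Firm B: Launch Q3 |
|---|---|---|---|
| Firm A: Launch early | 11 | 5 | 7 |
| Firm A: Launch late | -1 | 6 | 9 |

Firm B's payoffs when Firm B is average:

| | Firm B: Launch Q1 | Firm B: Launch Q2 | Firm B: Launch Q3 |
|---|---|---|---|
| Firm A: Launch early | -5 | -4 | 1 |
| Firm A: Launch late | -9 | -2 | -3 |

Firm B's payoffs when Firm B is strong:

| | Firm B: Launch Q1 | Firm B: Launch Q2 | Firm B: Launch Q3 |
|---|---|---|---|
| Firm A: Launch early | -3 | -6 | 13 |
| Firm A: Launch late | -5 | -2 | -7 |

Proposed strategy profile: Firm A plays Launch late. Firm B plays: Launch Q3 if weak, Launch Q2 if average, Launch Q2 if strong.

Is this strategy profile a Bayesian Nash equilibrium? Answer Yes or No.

Yes

Firm A plays Launch late: E[Launch late] = 0.6·(-2) + 0.2·(1) + 0.2·(1) = -0.8; E[Launch early] = -4.4. Best-responding. ✓
Firm B (product quality weak), facing Launch late: Launch Q1 gives -1, Launch Q2 gives 6, Launch Q3 gives 9. Proposed Launch Q3 is best. ✓
Firm B (product quality average), facing Launch late: Launch Q1 gives -9, Launch Q2 gives -2, Launch Q3 gives -3. Proposed Launch Q2 is best. ✓
Firm B (product quality strong), facing Launch late: Launch Q1 gives -5, Launch Q2 gives -2, Launch Q3 gives -7. Proposed Launch Q2 is best. ✓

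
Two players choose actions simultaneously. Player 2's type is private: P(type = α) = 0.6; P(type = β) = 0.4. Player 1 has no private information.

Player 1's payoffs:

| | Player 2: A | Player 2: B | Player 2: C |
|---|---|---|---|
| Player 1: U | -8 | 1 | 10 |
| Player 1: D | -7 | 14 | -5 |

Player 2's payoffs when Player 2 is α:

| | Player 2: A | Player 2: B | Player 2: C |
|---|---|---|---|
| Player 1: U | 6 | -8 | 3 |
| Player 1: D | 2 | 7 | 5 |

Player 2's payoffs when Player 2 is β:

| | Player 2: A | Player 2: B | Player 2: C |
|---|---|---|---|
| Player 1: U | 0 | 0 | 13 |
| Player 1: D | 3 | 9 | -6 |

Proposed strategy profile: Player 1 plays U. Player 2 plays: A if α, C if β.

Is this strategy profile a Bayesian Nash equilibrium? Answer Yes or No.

Player 1 plays U: E[U] = 0.6·(-8) + 0.4·(10) = -0.8; E[D] = -6.2. Best-responding. ✓
Player 2 (type α), facing U: A gives 6, B gives -8, C gives 3. Proposed A is best. ✓
Player 2 (type β), facing U: A gives 0, B gives 0, C gives 13. Proposed C is best. ✓

Yes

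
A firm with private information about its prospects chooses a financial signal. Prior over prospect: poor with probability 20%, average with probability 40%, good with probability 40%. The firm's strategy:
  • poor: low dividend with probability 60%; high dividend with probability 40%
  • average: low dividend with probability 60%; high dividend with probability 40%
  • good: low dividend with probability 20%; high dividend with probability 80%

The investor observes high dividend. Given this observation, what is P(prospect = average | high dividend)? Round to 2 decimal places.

0.29

Apply Bayes' rule using the sender's strategy as the likelihood.
P(high dividend) = 0.2·0.4 + 0.4·0.4 + 0.4·0.8 = 0.56
P(average | high dividend) = (0.4·0.4) / 0.56 = 0.16 / 0.56 = 0.285714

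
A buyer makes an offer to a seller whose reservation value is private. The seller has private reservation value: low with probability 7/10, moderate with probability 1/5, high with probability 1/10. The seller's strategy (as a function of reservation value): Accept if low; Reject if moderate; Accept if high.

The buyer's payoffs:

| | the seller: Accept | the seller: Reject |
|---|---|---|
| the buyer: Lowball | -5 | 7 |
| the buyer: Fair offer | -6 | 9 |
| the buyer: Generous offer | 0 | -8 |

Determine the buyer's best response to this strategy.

Generous offer

E[Lowball] = 7/10·(-5) + 1/5·(7) + 1/10·(-5) = -13/5
E[Fair offer] = 7/10·(-6) + 1/5·(9) + 1/10·(-6) = -3
E[Generous offer] = 7/10·(0) + 1/5·(-8) + 1/10·(0) = -8/5
Best response: Generous offer (-8/5 is the largest).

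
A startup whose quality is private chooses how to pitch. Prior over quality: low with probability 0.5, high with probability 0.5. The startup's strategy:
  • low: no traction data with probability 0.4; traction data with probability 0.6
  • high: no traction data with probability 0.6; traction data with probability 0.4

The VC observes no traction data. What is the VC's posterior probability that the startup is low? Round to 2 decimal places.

0.40

Apply Bayes' rule using the sender's strategy as the likelihood.
P(no traction data) = 0.5·0.4 + 0.5·0.6 = 0.5
P(low | no traction data) = (0.5·0.4) / 0.5 = 0.2 / 0.5 = 0.4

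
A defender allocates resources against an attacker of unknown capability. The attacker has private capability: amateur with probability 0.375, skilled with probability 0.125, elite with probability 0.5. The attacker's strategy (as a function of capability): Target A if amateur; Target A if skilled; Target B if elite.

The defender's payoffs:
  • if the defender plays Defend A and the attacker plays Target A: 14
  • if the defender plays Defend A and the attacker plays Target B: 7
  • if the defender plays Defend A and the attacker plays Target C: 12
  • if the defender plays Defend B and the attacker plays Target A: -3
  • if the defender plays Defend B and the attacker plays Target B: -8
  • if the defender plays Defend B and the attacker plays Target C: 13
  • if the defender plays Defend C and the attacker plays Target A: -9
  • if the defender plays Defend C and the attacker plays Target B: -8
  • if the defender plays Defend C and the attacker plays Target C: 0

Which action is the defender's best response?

E[Defend A] = 0.375·(14) + 0.125·(14) + 0.5·(7) = 10.5
E[Defend B] = 0.375·(-3) + 0.125·(-3) + 0.5·(-8) = -5.5
E[Defend C] = 0.375·(-9) + 0.125·(-9) + 0.5·(-8) = -8.5
Best response: Defend A (10.5 is the largest).

Defend A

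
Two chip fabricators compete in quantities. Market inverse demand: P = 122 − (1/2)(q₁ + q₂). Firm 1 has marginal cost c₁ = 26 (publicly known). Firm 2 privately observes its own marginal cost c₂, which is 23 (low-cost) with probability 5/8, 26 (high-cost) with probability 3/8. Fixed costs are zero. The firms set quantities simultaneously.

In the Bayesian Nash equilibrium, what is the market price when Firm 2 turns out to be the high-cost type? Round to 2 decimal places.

58.31

Type-c best response for Firm 2: q₂(c) = (122 − c) − q₁/2.
Firm 1 maximizes expected profit; its first-order condition is 122 − q₁ − (1/2)E[q₂] − 26 = 0.
Substituting E[q₂] and solving: E[c₂] = 24.125, so q₁ = (122 − 2·26 + 24.125)/(3/2) = 62.75.
q₂(high-cost) = 64.625, so P = 122 − (1/2)·(62.75 + 64.625) = 58.3125.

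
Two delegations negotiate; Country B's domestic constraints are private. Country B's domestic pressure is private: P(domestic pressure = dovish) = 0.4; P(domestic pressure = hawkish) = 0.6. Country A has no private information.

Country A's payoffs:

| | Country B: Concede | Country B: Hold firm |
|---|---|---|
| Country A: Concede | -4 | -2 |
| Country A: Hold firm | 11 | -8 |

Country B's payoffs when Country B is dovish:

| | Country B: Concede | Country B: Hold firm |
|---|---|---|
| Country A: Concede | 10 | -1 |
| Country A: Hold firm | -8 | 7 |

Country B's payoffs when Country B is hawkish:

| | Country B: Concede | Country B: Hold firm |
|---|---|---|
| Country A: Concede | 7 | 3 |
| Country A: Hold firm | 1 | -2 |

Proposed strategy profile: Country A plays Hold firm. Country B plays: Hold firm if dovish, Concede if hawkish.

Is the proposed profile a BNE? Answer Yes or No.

Yes

Country A plays Hold firm: E[Hold firm] = 0.4·(-8) + 0.6·(11) = 3.4; E[Concede] = -3.2. Best-responding. ✓
Country B (domestic pressure dovish), facing Hold firm: Concede gives -8, Hold firm gives 7. Proposed Hold firm is best. ✓
Country B (domestic pressure hawkish), facing Hold firm: Concede gives 1, Hold firm gives -2. Proposed Concede is best. ✓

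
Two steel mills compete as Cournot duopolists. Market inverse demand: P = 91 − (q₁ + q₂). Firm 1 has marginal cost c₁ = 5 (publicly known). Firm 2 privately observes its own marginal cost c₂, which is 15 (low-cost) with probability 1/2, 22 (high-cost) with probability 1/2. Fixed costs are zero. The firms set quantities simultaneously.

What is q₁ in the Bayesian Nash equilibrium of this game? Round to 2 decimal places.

Firm 2 with cost c maximizes (91 − (q₁+q₂) − c)·q₂, giving q₂(c) = (91 − c − q₁)/2.
E[c₂] = 1/2·15 + 1/2·22 = 18.5
Firm 1's FOC against E[q₂] yields q₁ = (91 − 2·5 + E[c₂])/3 = (91 − 10 + 18.5)/3 = 33.1667.

33.17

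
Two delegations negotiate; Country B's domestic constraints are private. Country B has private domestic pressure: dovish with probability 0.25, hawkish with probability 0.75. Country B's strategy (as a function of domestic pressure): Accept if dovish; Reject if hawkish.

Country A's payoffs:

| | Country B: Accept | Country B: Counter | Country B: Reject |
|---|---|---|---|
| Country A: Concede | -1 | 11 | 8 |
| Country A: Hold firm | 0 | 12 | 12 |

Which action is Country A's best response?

E[Concede] = 0.25·(-1) + 0.75·(8) = 5.75
E[Hold firm] = 0.25·(0) + 0.75·(12) = 9
Best response: Hold firm (9 is the largest).

Hold firm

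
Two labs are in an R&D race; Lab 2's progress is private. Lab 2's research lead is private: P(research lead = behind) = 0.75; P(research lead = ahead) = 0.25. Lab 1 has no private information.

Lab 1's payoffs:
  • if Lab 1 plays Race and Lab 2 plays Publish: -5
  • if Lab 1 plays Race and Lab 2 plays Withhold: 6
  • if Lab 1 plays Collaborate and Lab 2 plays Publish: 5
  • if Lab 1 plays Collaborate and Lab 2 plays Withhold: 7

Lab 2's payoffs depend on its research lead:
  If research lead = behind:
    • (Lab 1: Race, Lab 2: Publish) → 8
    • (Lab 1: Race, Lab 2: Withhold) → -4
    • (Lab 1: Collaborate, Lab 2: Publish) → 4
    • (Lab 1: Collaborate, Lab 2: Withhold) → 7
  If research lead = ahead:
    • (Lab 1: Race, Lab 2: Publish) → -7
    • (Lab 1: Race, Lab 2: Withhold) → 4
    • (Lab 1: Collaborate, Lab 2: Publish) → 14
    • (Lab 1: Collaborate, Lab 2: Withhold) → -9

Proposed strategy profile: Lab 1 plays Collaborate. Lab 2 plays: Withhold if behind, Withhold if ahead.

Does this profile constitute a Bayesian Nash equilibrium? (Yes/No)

No

Lab 1 plays Collaborate: E[Collaborate] = 0.75·(7) + 0.25·(7) = 7; E[Race] = 6. Best-responding. ✓
Lab 2 (research lead behind), facing Collaborate: Publish gives 4, Withhold gives 7. Proposed Withhold is best. ✓
Lab 2 (research lead ahead), facing Collaborate: Publish gives 14, Withhold gives -9. Proposed Withhold is not best — profitable deviation exists. ✗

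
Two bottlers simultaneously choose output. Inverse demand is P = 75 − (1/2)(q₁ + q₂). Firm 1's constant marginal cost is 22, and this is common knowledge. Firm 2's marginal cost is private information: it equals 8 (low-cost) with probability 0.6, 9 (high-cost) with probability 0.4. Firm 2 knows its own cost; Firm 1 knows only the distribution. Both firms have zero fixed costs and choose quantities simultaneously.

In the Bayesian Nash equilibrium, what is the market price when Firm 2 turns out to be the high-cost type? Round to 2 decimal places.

35.43

Type-c best response for Firm 2: q₂(c) = (75 − c) − q₁/2.
Firm 1 maximizes expected profit; its first-order condition is 75 − q₁ − (1/2)E[q₂] − 22 = 0.
Substituting E[q₂] and solving: E[c₂] = 8.4, so q₁ = (75 − 2·22 + 8.4)/(3/2) = 26.2667.
q₂(high-cost) = 52.8667, so P = 75 − (1/2)·(26.2667 + 52.8667) = 35.4333.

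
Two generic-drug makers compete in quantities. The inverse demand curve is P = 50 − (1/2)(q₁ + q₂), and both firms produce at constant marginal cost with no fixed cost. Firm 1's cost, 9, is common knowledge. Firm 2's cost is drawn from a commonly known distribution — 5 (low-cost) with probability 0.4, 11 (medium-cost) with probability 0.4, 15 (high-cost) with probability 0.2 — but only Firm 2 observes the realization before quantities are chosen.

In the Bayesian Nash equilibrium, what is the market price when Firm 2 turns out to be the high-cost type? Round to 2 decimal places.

Each type of Firm 2 best-responds to q₁; Firm 1 best-responds to the expected q₂ over Firm 2's types.
Firm 2 with cost c maximizes (50 − (1/2)(q₁+q₂) − c)·q₂, giving q₂(c) = (50 − c − (1/2)q₁).
E[c₂] = 0.4·5 + 0.4·11 + 0.2·15 = 9.4
Firm 1's FOC against E[q₂] yields q₁ = (50 − 2·9 + E[c₂])/(3/2) = (50 − 18 + 9.4)/(3/2) = 27.6.
q₂(high-cost) = 21.2, so P = 50 − (1/2)·(27.6 + 21.2) = 25.6.

25.60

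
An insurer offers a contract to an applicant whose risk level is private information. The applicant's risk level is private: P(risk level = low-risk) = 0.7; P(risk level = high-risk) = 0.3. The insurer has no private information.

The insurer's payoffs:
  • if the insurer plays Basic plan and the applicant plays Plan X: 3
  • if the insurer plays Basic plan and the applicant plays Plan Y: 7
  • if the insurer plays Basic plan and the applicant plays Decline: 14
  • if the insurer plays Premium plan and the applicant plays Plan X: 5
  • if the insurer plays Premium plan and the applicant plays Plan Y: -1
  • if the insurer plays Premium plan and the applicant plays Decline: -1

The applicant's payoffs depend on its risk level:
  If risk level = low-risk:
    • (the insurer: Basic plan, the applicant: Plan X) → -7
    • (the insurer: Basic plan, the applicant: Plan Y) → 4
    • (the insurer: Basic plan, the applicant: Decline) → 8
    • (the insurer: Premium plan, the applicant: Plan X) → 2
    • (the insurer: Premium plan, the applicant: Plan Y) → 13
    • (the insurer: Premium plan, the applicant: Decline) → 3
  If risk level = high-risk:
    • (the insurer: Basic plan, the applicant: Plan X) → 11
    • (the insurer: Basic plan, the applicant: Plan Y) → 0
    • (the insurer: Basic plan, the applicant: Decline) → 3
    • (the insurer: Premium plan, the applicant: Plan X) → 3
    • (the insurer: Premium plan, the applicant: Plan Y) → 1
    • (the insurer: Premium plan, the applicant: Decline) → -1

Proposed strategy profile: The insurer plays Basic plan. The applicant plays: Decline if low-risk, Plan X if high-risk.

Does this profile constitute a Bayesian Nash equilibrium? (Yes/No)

A profile is a BNE iff every type of every player is best-responding given beliefs about the other side.
The insurer plays Basic plan: E[Basic plan] = 0.7·(14) + 0.3·(3) = 10.7; E[Premium plan] = 0.8. Best-responding. ✓
The applicant (risk level low-risk), facing Basic plan: Plan X gives -7, Plan Y gives 4, Decline gives 8. Proposed Decline is best. ✓
The applicant (risk level high-risk), facing Basic plan: Plan X gives 11, Plan Y gives 0, Decline gives 3. Proposed Plan X is best. ✓

Yes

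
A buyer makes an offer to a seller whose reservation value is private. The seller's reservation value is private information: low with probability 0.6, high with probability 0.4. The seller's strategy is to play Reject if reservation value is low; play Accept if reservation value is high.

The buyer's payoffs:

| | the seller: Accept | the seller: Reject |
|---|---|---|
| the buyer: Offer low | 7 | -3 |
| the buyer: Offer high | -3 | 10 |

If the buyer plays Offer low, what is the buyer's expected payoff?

Take the expectation over the seller's reservation value, weighting each type's action by its prior probability.
E[Offer low] = 0.6·(-3) + 0.4·7 = (-1.8) + 2.8 = 1

1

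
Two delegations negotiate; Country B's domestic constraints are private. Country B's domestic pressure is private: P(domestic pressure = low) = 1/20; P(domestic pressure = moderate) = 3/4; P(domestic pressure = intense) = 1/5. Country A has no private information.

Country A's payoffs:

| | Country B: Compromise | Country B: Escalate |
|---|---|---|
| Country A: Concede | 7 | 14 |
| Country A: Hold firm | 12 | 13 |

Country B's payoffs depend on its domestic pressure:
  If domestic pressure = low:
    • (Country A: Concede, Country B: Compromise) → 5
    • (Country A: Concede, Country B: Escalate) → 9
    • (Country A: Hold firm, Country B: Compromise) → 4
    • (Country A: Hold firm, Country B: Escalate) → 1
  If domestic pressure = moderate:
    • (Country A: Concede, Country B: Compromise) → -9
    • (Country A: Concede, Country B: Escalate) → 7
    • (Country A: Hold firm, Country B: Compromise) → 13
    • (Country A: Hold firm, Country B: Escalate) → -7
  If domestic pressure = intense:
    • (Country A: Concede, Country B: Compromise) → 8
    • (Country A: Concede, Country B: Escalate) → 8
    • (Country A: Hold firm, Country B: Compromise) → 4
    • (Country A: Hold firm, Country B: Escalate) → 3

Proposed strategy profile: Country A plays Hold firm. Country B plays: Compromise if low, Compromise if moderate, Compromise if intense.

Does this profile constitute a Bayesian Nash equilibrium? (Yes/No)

Country A plays Hold firm: E[Hold firm] = 1/20·(12) + 3/4·(12) + 1/5·(12) = 12; E[Concede] = 7. Best-responding. ✓
Country B (domestic pressure low), facing Hold firm: Compromise gives 4, Escalate gives 1. Proposed Compromise is best. ✓
Country B (domestic pressure moderate), facing Hold firm: Compromise gives 13, Escalate gives -7. Proposed Compromise is best. ✓
Country B (domestic pressure intense), facing Hold firm: Compromise gives 4, Escalate gives 3. Proposed Compromise is best. ✓

Yes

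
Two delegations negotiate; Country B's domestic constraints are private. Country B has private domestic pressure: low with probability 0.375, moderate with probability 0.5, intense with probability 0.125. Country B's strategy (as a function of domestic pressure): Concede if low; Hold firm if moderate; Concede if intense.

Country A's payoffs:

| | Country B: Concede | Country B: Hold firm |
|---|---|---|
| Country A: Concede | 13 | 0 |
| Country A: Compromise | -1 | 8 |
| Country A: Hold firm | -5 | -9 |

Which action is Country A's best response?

Concede

Compute Country A's expected payoff for each action, taking the expectation over Country B's type.
E[Concede] = 0.375·(13) + 0.5·(0) + 0.125·(13) = 6.5
E[Compromise] = 0.375·(-1) + 0.5·(8) + 0.125·(-1) = 3.5
E[Hold firm] = 0.375·(-5) + 0.5·(-9) + 0.125·(-5) = -7
Best response: Concede (6.5 is the largest).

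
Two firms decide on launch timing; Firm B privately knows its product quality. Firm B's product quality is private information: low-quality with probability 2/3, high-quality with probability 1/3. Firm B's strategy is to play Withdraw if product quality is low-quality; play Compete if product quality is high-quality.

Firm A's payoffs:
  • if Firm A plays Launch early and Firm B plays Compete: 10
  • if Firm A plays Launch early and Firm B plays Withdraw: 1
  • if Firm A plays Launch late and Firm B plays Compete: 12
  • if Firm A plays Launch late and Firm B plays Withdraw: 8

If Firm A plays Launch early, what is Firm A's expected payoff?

E[Launch early] = 2/3·1 + 1/3·10 = 2/3 + 10/3 = 4

4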